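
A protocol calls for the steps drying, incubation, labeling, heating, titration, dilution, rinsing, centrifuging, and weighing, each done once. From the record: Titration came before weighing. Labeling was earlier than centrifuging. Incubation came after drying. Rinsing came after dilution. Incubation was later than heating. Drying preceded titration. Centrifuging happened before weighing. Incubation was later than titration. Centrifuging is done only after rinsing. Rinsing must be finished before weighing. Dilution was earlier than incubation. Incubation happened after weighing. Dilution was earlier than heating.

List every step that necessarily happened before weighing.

Directly stated before weighing: centrifuging, rinsing, and titration.
Dilution reaches weighing via dilution → rinsing → weighing.
Drying reaches weighing via drying → titration → weighing.
Labeling reaches weighing via labeling → centrifuging → weighing.

centrifuging, dilution, drying, labeling, rinsing, titration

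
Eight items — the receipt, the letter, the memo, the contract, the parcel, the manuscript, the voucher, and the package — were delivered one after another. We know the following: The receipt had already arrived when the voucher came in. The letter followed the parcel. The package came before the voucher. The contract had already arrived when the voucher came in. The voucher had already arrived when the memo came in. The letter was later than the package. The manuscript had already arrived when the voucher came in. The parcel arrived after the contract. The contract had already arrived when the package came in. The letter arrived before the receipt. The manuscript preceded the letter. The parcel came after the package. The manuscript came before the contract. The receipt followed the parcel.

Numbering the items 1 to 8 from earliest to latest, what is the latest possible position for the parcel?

The parcel must come before the letter, the memo, the receipt, and the voucher — 4 items forced after it.
Everything else can be placed before the parcel in some valid order, so the parcel can sit as late as position 8 − 4 = 4.

4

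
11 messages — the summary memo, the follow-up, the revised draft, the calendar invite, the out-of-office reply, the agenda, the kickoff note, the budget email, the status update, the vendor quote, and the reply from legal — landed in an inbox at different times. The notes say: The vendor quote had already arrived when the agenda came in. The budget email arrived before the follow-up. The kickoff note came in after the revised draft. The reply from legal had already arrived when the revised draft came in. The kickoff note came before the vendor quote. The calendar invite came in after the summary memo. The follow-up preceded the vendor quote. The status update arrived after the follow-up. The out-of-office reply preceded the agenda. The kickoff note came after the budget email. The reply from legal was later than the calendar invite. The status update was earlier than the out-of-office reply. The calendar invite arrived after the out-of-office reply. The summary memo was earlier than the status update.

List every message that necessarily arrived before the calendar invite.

Directly stated before the calendar invite: the out-of-office reply and the summary memo.
The budget email reaches the calendar invite via the budget email → the follow-up → the status update → the out-of-office reply → the calendar invite.
The follow-up reaches the calendar invite via the follow-up → the status update → the out-of-office reply → the calendar invite.
The status update reaches the calendar invite via the status update → the out-of-office reply → the calendar invite.

the budget email, the follow-up, the out-of-office reply, the status update, the summary memo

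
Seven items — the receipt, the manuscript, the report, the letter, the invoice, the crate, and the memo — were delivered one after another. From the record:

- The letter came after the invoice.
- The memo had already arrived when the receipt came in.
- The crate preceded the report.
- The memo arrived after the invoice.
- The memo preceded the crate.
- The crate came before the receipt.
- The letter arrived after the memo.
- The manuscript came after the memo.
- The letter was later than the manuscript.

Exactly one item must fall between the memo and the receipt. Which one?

Tracing the constraints gives the memo → the crate → the receipt, so the crate sits after the memo and before the receipt.
No other item is forced both after the memo and before the receipt.

the crate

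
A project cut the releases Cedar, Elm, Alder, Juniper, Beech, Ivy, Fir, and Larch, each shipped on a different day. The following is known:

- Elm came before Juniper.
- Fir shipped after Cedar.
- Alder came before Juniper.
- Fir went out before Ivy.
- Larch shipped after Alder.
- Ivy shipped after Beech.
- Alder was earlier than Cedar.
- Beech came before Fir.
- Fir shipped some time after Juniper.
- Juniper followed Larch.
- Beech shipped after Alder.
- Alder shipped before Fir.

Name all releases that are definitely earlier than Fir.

Alder, Beech, Cedar, Elm, Juniper, Larch

Directly stated before Fir: Alder, Beech, Cedar, and Juniper.
Elm reaches Fir via Elm → Juniper → Fir.
Larch reaches Fir via Larch → Juniper → Fir.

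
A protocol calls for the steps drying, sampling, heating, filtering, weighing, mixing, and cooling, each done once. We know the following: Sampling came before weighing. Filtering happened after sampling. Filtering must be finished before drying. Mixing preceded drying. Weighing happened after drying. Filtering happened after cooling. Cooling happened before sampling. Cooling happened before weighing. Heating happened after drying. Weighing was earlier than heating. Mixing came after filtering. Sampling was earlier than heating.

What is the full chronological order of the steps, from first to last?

The constraints fix every adjacent pair, so only one ordering works:
cooling → sampling → filtering → mixing → drying → weighing → heating.

cooling, sampling, filtering, mixing, drying, weighing, heating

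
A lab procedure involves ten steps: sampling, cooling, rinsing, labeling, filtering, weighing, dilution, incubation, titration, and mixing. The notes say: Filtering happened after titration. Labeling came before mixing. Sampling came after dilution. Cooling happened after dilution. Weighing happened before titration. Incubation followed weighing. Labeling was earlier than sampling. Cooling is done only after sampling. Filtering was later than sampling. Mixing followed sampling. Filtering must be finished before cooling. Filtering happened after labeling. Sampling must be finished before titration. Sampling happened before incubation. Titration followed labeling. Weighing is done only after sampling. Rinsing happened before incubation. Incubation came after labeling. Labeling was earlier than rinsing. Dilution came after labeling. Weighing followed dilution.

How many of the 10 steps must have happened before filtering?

Directly stated before filtering: labeling, sampling, and titration.
Dilution reaches filtering via dilution → sampling → filtering.
Weighing reaches filtering via weighing → titration → filtering.
No chain forces incubation (or any of the others) ahead of filtering.
That's dilution, labeling, sampling, titration, and weighing — 5 in all.

5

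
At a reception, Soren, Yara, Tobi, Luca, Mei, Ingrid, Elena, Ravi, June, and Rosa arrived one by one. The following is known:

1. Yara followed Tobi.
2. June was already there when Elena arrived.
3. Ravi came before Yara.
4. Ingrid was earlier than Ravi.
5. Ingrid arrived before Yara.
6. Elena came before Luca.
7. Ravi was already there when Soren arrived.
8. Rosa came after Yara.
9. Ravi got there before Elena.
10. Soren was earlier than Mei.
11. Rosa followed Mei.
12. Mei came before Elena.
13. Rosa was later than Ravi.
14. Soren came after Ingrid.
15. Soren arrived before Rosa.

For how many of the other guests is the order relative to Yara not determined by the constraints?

5

Forced before Yara: Ingrid, Ravi, and Tobi; forced after Yara: Rosa.
That leaves Elena, June, Luca, Mei, and Soren with no forced order relative to Yara — 5.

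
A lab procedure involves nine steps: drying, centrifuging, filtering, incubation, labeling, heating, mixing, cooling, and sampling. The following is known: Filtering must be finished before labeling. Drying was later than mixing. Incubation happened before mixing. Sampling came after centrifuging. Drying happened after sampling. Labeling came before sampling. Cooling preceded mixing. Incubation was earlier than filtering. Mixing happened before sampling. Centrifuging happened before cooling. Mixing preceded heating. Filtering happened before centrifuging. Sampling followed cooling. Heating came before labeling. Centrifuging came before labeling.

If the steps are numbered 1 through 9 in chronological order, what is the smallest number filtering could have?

2

Incubation must come before filtering — 1 forced predecessor.
Nothing else is forced ahead of filtering, so its earliest slot is position 1 + 1 = 2.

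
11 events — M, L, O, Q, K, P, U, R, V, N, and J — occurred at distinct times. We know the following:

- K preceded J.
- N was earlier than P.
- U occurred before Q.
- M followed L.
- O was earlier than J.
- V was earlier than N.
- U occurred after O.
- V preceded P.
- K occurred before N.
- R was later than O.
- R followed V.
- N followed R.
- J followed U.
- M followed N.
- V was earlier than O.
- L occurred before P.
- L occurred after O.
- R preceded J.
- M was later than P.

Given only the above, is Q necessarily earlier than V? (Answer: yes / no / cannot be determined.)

Tracing the constraints gives V → O → U → Q, so V must come before Q.
That means Q cannot be before V.

no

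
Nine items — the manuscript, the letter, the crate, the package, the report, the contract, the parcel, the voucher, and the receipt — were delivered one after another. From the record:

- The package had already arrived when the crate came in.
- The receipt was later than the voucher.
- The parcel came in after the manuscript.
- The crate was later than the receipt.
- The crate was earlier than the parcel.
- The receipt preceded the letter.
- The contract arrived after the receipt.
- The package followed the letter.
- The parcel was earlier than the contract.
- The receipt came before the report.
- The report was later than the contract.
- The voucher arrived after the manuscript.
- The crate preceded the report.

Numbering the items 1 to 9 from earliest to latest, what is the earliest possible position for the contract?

8

The crate, the letter, the manuscript, the package, the parcel, the receipt, and the voucher must all come before the contract — 7 forced predecessors.
Nothing else is forced ahead of the contract, so its earliest slot is position 7 + 1 = 8.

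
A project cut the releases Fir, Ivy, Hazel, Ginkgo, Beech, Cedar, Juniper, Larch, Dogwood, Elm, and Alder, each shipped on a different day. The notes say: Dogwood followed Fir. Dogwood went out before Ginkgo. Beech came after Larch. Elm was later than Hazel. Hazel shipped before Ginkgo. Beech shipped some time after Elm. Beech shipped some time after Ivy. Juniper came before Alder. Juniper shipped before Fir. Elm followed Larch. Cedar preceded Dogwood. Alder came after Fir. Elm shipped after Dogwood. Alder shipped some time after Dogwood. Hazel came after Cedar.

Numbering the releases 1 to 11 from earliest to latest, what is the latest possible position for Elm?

10

Elm must come before Beech — 1 release forced after it.
Everything else can be placed before Elm in some valid order, so Elm can sit as late as position 11 − 1 = 10.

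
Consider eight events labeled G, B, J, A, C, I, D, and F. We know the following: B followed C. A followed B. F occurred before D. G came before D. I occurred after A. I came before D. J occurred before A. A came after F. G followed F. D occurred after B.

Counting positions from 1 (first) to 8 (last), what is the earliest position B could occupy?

C must come before B — 1 forced predecessor.
Nothing else is forced ahead of B, so its earliest slot is position 1 + 1 = 2.

2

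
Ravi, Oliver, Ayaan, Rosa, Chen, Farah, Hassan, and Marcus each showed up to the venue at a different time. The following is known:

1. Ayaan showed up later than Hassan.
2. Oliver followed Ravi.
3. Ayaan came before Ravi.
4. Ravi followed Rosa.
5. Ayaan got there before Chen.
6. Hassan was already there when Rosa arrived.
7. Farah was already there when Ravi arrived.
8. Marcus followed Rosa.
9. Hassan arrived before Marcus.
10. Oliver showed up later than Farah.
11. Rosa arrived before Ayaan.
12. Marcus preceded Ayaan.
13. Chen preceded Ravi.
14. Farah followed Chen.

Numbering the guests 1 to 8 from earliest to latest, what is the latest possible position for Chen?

Chen must come before Farah, Oliver, and Ravi — 3 guests forced after them.
Everything else can be placed before Chen in some valid order, so Chen can sit as late as position 8 − 3 = 5.

5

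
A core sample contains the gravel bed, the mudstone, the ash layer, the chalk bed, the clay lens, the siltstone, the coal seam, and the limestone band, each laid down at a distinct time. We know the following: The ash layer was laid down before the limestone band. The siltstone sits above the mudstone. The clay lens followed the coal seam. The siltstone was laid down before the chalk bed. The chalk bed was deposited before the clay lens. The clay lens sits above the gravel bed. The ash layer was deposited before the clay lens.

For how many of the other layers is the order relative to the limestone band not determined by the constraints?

6

Forced before the limestone band: the ash layer.
That leaves the chalk bed, the clay lens, the coal seam, the gravel bed, the mudstone, and the siltstone with no forced order relative to the limestone band — 6.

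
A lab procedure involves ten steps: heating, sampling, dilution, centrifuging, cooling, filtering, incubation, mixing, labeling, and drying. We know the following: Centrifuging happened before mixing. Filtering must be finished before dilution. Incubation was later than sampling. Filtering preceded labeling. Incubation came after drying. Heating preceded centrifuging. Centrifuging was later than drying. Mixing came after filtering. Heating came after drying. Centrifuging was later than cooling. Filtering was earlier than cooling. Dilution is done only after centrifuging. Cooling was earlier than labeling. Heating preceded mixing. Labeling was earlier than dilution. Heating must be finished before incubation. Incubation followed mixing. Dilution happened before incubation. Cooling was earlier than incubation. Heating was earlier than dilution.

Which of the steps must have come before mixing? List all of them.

Directly stated before mixing: centrifuging, filtering, and heating.
Cooling reaches mixing via cooling → centrifuging → mixing.
Drying reaches mixing via drying → centrifuging → mixing.

centrifuging, cooling, drying, filtering, heating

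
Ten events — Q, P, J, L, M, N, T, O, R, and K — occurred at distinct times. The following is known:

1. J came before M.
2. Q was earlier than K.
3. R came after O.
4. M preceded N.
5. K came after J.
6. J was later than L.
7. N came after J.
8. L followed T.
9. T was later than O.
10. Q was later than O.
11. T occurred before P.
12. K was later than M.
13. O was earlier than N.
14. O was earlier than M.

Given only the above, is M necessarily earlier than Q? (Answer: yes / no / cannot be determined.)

No chain of stated constraints runs from M to Q, and none runs from Q to M either.
So the relative order of M and Q is not fixed by the given facts.

cannot be determined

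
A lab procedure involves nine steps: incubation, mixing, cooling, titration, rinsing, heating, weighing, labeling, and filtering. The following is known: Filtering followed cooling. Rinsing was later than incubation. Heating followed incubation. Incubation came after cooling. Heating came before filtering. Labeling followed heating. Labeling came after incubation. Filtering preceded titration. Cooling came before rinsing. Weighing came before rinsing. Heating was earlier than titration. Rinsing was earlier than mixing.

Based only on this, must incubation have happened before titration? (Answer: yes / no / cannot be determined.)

yes

Chain the constraints: incubation → heating → titration. Each link is directly stated, so incubation comes before titration.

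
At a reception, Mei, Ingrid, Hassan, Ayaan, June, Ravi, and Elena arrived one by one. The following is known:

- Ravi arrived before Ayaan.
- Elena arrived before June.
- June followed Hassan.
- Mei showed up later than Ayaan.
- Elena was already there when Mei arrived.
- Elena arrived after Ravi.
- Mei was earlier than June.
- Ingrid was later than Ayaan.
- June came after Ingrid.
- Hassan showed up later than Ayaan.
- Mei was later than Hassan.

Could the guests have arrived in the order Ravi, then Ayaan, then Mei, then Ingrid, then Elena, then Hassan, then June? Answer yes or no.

The constraints require Hassan before Mei, but in the proposed sequence Mei appears ahead of Hassan. That one violation is enough.

no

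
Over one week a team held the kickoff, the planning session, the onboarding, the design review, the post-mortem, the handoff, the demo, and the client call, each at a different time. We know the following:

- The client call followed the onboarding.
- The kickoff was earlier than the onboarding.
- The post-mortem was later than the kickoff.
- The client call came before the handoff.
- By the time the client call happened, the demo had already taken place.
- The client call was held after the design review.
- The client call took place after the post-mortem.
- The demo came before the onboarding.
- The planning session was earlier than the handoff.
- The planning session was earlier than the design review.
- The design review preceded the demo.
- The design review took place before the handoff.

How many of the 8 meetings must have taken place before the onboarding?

4

Directly stated before the onboarding: the demo and the kickoff.
The design review reaches the onboarding via the design review → the demo → the onboarding.
The planning session reaches the onboarding via the planning session → the design review → the demo → the onboarding.
That's the demo, the design review, the kickoff, and the planning session — 4 in all.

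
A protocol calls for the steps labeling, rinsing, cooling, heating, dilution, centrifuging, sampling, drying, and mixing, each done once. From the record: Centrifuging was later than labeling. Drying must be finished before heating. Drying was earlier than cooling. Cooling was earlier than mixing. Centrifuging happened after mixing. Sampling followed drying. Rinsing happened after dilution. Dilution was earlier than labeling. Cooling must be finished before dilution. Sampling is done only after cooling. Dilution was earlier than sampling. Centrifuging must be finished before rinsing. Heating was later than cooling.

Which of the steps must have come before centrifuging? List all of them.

cooling, dilution, drying, labeling, mixing

Directly stated before centrifuging: labeling and mixing.
Cooling reaches centrifuging via cooling → mixing → centrifuging.
Dilution reaches centrifuging via dilution → labeling → centrifuging.
Drying reaches centrifuging via drying → cooling → mixing → centrifuging.
No chain forces rinsing (or any of the others) ahead of centrifuging.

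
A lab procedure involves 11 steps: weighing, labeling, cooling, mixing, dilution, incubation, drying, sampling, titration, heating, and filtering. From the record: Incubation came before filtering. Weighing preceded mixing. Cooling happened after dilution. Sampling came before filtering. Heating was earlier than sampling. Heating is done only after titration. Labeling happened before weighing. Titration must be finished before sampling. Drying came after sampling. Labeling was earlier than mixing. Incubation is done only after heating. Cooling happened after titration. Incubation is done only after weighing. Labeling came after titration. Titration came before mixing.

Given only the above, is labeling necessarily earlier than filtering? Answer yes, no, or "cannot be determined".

yes

Chain the constraints: labeling → weighing → incubation → filtering. Each link is directly stated, so labeling comes before filtering.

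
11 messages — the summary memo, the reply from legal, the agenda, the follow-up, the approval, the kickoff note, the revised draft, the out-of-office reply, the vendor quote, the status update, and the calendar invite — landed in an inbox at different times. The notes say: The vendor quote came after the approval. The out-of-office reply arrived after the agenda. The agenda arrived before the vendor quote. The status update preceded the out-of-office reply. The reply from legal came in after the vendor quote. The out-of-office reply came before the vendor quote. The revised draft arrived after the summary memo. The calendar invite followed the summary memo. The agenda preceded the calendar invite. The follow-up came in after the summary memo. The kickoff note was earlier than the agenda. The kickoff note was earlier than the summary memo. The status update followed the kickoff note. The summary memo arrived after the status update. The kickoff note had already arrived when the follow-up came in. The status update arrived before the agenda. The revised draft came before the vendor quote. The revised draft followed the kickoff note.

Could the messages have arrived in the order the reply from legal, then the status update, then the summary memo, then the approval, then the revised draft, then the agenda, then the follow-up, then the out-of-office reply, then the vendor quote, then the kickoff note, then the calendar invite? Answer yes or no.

The constraints require the kickoff note before the follow-up, but in the proposed sequence the follow-up appears ahead of the kickoff note. That one violation is enough.

no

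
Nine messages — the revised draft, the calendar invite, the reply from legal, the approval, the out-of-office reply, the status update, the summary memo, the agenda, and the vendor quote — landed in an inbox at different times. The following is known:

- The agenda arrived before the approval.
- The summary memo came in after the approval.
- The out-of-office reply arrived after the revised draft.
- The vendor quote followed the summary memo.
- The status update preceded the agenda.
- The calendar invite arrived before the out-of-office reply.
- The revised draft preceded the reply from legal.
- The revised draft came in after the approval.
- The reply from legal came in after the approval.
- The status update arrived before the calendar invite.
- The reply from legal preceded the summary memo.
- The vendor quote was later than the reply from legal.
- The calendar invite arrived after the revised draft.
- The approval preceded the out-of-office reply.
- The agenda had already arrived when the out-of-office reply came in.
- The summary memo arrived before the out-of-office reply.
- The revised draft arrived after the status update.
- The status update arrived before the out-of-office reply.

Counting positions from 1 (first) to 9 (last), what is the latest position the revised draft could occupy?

The revised draft must come before the calendar invite, the out-of-office reply, the reply from legal, the summary memo, and the vendor quote — 5 messages forced after it.
Everything else can be placed before the revised draft in some valid order, so the revised draft can sit as late as position 9 − 5 = 4.

4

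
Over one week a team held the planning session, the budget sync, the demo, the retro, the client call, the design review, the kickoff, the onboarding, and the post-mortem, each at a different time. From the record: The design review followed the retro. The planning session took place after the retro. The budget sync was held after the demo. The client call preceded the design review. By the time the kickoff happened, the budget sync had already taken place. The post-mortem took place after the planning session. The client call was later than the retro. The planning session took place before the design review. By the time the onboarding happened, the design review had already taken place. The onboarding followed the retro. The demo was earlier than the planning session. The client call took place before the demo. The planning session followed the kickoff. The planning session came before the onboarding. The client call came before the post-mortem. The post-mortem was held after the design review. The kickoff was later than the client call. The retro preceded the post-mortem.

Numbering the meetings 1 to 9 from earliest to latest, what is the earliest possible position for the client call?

The retro must come before the client call — 1 forced predecessor.
Nothing else is forced ahead of the client call, so its earliest slot is position 1 + 1 = 2.

2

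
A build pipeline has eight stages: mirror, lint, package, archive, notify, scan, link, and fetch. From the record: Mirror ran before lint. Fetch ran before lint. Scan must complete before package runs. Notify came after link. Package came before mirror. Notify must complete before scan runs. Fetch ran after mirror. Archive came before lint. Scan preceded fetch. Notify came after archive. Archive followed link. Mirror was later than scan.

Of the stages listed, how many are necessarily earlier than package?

4

Directly stated before package: scan.
Archive reaches package via archive → notify → scan → package.
Link reaches package via link → notify → scan → package.
Notify reaches package via notify → scan → package.
That's archive, link, notify, and scan — 4 in all.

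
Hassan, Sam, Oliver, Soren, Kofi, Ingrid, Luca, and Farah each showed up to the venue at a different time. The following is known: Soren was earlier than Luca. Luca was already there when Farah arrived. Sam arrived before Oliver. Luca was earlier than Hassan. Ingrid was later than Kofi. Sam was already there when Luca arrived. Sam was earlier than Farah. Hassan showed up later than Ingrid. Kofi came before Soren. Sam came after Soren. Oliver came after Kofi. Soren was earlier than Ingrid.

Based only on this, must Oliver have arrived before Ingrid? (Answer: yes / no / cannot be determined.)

No chain of stated constraints runs from Oliver to Ingrid, and none runs from Ingrid to Oliver either.
So the relative order of Oliver and Ingrid is not fixed by the given facts.

cannot be determined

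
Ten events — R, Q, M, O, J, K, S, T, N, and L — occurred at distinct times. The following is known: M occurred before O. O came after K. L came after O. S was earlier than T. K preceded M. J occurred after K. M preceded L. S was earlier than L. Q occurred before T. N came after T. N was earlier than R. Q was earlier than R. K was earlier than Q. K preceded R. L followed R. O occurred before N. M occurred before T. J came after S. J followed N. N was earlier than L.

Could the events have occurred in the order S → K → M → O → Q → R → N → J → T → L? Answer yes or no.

no

The constraints require N before R, but in the proposed sequence R appears ahead of N. That one violation is enough.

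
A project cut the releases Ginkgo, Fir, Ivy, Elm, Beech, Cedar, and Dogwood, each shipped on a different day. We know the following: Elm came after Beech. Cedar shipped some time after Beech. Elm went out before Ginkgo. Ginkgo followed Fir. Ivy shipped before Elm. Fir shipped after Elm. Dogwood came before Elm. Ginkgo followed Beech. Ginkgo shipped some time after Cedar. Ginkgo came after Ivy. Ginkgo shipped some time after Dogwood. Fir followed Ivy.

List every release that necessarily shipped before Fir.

Directly stated before Fir: Elm and Ivy.
Beech reaches Fir via Beech → Elm → Fir.
Dogwood reaches Fir via Dogwood → Elm → Fir.
No chain forces Ginkgo (or any of the others) ahead of Fir.

Beech, Dogwood, Elm, Ivy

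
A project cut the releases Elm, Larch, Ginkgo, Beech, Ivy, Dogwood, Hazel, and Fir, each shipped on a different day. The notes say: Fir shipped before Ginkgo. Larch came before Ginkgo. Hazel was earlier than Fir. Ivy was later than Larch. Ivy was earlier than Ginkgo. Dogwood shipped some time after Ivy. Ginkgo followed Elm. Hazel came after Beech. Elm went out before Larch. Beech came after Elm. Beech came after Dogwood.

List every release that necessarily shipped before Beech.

Directly stated before Beech: Dogwood and Elm.
Ivy reaches Beech via Ivy → Dogwood → Beech.
Larch reaches Beech via Larch → Ivy → Dogwood → Beech.

Dogwood, Elm, Ivy, Larch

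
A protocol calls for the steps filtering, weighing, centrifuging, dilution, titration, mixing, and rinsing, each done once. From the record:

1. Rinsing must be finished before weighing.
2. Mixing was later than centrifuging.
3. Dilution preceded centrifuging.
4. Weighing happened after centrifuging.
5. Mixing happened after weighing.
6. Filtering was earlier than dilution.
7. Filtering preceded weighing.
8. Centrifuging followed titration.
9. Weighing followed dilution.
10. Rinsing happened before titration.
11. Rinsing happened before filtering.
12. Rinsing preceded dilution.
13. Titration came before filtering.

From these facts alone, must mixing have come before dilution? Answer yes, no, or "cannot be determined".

Tracing the constraints gives dilution → centrifuging → mixing, so dilution must come before mixing.
That means mixing cannot be before dilution.

no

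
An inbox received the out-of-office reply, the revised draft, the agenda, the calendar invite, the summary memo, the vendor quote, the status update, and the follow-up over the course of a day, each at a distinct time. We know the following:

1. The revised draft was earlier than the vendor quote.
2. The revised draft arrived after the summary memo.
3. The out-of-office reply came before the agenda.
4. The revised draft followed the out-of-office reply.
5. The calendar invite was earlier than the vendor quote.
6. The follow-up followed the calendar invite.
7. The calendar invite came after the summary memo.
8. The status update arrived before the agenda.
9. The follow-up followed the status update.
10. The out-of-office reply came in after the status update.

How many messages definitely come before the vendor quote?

Directly stated before the vendor quote: the calendar invite and the revised draft.
The out-of-office reply reaches the vendor quote via the out-of-office reply → the revised draft → the vendor quote.
The status update reaches the vendor quote via the status update → the out-of-office reply → the revised draft → the vendor quote.
The summary memo reaches the vendor quote via the summary memo → the revised draft → the vendor quote.
No chain forces the agenda (or any of the others) ahead of the vendor quote.
That's the calendar invite, the out-of-office reply, the revised draft, the status update, and the summary memo — 5 in all.

5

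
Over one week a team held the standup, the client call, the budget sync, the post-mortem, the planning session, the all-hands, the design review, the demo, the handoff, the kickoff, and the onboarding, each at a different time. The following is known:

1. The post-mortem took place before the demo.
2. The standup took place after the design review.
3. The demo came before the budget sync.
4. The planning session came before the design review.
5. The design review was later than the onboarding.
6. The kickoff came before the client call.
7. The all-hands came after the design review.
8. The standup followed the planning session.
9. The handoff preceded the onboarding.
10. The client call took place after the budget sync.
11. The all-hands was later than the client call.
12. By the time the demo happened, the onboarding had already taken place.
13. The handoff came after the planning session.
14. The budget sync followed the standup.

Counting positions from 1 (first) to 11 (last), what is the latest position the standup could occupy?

8

The standup must come before the all-hands, the budget sync, and the client call — 3 meetings forced after it.
Everything else can be placed before the standup in some valid order, so the standup can sit as late as position 11 − 3 = 8.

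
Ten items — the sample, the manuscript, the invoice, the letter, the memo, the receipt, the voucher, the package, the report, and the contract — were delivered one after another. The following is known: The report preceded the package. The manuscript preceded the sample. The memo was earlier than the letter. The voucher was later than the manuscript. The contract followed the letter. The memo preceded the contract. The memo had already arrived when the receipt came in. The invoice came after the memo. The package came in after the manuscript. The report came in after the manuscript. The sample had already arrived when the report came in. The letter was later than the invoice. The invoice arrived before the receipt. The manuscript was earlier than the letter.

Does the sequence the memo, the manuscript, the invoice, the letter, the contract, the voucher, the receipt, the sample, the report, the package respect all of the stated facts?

yes

Check each stated constraint against the proposed order — e.g. the manuscript is ahead of the report; the manuscript is ahead of the package. Every pair is in the required order; nothing is violated.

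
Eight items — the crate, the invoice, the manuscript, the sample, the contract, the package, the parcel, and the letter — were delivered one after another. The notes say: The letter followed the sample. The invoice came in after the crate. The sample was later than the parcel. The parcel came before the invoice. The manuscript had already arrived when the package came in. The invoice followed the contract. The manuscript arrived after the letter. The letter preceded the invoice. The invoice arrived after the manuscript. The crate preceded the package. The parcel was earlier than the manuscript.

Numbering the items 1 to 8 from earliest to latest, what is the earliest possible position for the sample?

2

The parcel must come before the sample — 1 forced predecessor.
Nothing else is forced ahead of the sample, so its earliest slot is position 1 + 1 = 2.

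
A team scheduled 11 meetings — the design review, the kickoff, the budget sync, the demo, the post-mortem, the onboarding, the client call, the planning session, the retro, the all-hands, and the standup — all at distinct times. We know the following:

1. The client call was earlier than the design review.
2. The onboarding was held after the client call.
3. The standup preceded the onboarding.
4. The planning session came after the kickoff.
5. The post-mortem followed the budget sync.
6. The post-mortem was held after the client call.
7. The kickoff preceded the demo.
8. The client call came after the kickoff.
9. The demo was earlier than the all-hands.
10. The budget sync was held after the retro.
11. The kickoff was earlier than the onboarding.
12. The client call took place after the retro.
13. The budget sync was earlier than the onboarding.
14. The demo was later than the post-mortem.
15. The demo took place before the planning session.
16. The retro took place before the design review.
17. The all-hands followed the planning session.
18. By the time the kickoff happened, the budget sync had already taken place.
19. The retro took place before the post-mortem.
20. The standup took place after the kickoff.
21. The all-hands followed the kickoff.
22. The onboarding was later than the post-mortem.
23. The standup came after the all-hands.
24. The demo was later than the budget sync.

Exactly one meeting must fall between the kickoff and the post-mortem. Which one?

the client call

Tracing the constraints gives the kickoff → the client call → the post-mortem, so the client call sits after the kickoff and before the post-mortem.
No other meeting is forced both after the kickoff and before the post-mortem.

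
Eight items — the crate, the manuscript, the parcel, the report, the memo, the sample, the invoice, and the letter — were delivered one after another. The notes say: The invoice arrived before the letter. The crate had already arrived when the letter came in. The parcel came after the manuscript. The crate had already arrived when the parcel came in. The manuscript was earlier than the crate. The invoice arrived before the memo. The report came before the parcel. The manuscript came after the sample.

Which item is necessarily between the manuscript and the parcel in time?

Tracing the constraints gives the manuscript → the crate → the parcel, so the crate sits after the manuscript and before the parcel.
No other item is forced both after the manuscript and before the parcel.

the crate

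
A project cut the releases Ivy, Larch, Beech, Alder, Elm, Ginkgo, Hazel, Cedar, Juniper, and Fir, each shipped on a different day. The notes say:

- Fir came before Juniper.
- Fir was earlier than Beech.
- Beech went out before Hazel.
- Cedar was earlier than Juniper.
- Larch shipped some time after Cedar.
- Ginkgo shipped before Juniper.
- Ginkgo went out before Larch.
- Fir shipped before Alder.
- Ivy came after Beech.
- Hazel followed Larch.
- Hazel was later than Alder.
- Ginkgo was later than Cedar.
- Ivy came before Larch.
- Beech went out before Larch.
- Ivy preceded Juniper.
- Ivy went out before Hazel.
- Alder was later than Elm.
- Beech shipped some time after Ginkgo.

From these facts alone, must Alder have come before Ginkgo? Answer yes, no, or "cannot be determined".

No chain of stated constraints runs from Alder to Ginkgo, and none runs from Ginkgo to Alder either.
So the relative order of Alder and Ginkgo is not fixed by the given facts.

cannot be determined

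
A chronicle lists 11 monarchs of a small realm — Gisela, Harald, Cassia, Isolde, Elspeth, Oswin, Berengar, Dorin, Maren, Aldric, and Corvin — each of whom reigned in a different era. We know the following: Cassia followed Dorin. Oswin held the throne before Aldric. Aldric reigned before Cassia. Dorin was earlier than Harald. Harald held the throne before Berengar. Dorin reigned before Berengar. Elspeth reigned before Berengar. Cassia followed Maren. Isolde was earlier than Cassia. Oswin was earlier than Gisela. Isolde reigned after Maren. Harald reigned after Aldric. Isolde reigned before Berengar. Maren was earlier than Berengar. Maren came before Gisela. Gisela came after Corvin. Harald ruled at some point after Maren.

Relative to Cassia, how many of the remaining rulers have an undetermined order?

Forced before Cassia: Aldric, Dorin, Isolde, Maren, and Oswin.
That leaves Berengar, Corvin, Elspeth, Gisela, and Harald with no forced order relative to Cassia — 5.

5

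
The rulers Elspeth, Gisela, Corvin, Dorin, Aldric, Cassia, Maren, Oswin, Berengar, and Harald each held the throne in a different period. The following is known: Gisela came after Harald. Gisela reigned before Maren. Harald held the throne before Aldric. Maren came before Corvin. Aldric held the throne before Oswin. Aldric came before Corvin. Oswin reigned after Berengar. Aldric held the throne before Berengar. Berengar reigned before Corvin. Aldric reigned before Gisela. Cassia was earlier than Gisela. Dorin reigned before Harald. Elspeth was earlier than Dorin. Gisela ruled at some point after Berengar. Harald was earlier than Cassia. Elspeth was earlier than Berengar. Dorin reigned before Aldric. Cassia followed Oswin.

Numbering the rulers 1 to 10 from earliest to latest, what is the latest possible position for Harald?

Harald must come before Aldric, Berengar, Cassia, Corvin, Gisela, Maren, and Oswin — 7 rulers forced after them.
Everything else can be placed before Harald in some valid order, so Harald can sit as late as position 10 − 7 = 3.

3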